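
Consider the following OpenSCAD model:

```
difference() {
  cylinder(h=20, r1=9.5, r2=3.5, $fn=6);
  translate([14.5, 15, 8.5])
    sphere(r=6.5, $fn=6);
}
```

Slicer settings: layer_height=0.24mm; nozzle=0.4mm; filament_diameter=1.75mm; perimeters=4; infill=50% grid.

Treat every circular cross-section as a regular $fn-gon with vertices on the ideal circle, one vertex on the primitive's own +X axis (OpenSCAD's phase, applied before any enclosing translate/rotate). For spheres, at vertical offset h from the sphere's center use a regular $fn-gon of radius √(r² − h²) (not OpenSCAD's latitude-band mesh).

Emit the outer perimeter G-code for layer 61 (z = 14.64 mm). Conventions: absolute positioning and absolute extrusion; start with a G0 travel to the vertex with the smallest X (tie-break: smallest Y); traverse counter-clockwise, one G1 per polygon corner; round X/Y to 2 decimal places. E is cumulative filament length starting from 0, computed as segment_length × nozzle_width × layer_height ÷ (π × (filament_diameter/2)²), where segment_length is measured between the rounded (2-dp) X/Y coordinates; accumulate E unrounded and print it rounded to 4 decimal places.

G0 X-5.11 Y0.00 Z14.64
G1 X-2.55 Y-4.42 E0.2039
G1 X2.55 Y-4.42 E0.4074
G1 X5.11 Y0.00 E0.6113
G1 X2.55 Y4.42 E0.8151
G1 X-2.55 Y4.42 E1.0187
G1 X-5.11 Y0.00 E1.2226

At z = 14.64 mm: the cone (r1=9.5→r2=3.5) has section circumradius 5.108 here — a regular 6-gon; the sphere at (14.5, 15): section is a regular 6-gon, circumradius = √(r²−h²) = √(6.5²−6.14²) = 2.133; Taking the first minus the rest: starting from the cone, the r=6.5 sphere at (14.5, 15) misses the remaining region (no effect) — 1 connected region. The outline is a single polygon with 6 vertices. Extrusion per mm of travel: 0.4 × 0.24 / (π × 0.875²) = 0.039912. Accumulating E over each segment gives final E = 1.2226.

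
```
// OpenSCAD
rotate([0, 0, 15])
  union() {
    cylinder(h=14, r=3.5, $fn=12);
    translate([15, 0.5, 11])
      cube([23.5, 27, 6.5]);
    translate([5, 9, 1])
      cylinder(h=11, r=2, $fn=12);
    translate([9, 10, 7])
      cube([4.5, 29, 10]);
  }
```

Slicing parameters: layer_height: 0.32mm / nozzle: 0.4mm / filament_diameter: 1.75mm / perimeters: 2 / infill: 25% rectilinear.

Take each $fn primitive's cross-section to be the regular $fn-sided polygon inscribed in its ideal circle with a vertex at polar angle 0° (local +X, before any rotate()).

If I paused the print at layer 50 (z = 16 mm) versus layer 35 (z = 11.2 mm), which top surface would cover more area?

layer 35 (z = 11.2 mm)

Layer 50 (z = 16): the cylinder is not intersected at this z (z outside [0, 14]); the cube at (15, 0.5) (footprint 23.5×27) is included at this height (area 634.50 mm²); the cylinder at (5, 9) is not intersected at this z (z outside [1, 12]); the cube at (9, 10) (footprint 4.5×29) is included at this height (area 130.50 mm²); Combining (union): the 2 present regions are separate (no shared area or edge), so areas and boundary lengths simply add and each stays a separate island — area = 765.00 mm²; (rotated 15° about Z; rotation is an isometry so areas/perimeters/island counts are preserved). So its area = 765.00 mm². Layer 35 (z = 11.2): the r=3.5 cylinder contributes a regular 12-gon of circumradius 3.5 (area = (12/2)·3.500²·sin(360°/12) = 36.75 mm²); the cube at (15, 0.5) (footprint 23.5×27) is included at this height (area 634.50 mm²); the r=2 cylinder at (5, 9) contributes a regular 12-gon of circumradius 2 (area = (12/2)·2.000²·sin(360°/12) = 12.00 mm²); the cube at (9, 10) is present — its section is the full 4.5×29 rectangle (area 130.50 mm²); Combining (union): the 4 present regions are separate (no shared area or edge), so areas and boundary lengths simply add and each stays a separate island — area = 813.75 mm²; (rotated 15° about Z; rotation is an isometry so areas/perimeters/island counts are preserved). So its area = 813.75 mm². Layer 35 is larger (813.75 vs 765.00 mm²).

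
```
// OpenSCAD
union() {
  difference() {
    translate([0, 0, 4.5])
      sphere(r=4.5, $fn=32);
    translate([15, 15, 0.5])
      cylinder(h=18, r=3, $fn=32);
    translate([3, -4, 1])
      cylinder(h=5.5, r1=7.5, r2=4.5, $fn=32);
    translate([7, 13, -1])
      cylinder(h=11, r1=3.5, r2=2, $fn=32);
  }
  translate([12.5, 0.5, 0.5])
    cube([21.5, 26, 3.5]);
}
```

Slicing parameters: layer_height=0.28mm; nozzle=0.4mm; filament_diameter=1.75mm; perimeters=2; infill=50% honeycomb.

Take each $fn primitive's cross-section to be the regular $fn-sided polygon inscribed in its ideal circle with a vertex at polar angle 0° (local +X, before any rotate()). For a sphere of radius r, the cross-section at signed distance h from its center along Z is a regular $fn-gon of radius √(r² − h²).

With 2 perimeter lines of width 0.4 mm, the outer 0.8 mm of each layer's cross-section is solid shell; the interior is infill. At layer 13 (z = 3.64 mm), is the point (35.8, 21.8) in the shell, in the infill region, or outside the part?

At z = 3.64 mm: the r=4.5 sphere slices to a regular 32-gon of circumradius 4.417 (√(r²−h²) with h=0.86 from center); the r=3 cylinder at (15, 15) contributes a regular 32-gon of circumradius 3; the cone at (3, -4) (r1=7.5→r2=4.5) has section circumradius 6.060 here — a regular 32-gon; the cone at (7, 13): at t=0.422 of its height the radius interpolates to r₁+(r₂−r₁)t = 2.867, giving a regular 32-gon of that circumradius; Subtracting the remaining from the first: starting from the r=4.5 sphere, the r=3 cylinder at (15, 15) misses the remaining region (no effect); the cone at (3, -4) partially overlaps it — only the 34.47 mm² overlap (of its 114.63 mm²) is removed, clipping the outline; the cone at (7, 13) misses the remaining region (no effect) — 1 connected region; the cube at (12.5, 0.5) (footprint 21.5×26) is included at this height; Merging all regions: the 2 present regions are separate (no shared area or edge), so areas and boundary lengths simply add and each stays a separate island — 2 connected regions. Overall, the cross-section has 2 separate islands. The nearest boundary edge runs (34.00, 26.50)→(34.00, 0.50); distance from the point to it = 1.80 mm. The point is not inside any of the regions above, so it lies outside the cross-section (1.80 mm from the nearest boundary).

outside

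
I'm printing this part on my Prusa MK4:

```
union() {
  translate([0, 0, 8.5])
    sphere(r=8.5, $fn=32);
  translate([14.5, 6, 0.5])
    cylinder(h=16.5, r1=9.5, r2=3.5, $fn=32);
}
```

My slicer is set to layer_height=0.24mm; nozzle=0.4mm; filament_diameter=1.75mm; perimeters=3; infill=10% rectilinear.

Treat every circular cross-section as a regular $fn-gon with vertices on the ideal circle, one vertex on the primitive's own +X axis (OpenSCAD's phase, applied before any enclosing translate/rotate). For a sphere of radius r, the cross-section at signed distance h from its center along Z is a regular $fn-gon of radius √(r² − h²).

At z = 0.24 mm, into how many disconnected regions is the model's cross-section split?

1

At z = 0.24 mm: the sphere: section is a regular 32-gon, circumradius = √(r²−h²) = √(8.5²−8.26²) = 2.006; the cone at (14.5, 6) is not intersected at this z (z outside [0.5, 17]); Combining (union): only the r=8.5 sphere is present, so the union is just that shape — 1 connected region. The result has 1 disconnected region.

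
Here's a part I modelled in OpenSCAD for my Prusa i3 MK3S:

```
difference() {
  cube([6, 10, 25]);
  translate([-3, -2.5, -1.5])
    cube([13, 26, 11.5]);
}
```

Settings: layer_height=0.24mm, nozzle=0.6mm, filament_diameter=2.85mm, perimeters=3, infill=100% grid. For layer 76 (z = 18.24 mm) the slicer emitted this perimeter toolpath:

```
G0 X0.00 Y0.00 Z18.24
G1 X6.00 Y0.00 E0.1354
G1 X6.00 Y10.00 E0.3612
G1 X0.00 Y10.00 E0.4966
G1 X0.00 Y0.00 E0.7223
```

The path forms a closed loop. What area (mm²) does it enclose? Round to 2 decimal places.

60.00 mm²

Apply the shoelace formula to the sequence of (X, Y) vertices; enclosed area = 60.00 mm².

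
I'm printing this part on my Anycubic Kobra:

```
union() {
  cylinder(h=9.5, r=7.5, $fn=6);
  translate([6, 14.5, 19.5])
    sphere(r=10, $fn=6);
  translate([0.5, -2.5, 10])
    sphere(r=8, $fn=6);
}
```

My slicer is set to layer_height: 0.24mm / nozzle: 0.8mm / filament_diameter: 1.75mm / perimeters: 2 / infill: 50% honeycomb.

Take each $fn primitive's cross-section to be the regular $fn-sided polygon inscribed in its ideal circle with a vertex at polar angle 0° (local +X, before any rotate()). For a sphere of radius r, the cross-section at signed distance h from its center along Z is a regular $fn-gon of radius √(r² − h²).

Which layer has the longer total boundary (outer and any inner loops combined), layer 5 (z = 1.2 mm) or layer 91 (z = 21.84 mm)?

layer 91 (z = 21.84 mm)

Layer 5 (z = 1.2): the cylinder: section is a regular 6-gon, circumradius r=7.5 (perimeter = 2·6·7.500·sin(180°/6) = 45.00 mm); the sphere at (6, 14.5) does not reach this height (|z−center|=18.300 > r=10); the sphere at (0.5, -2.5) is not intersected at this z (|z−center|=8.800 > r=8); Combining (union): only the r=7.5 cylinder is present, so the union is just that shape — boundary = 45.00 mm. So its perimeter = 45.00 mm. Layer 91 (z = 21.84): the cylinder does not reach this height (z outside [0, 9.5]); the sphere at (6, 14.5): section is a regular 6-gon, circumradius = √(r²−h²) = √(10²−2.34²) = 9.722 (perimeter = 2·6·9.722·sin(180°/6) = 58.33 mm); the sphere at (0.5, -2.5) is not intersected at this z (|z−center|=11.840 > r=8); Taking the union: only the r=10 sphere at (6, 14.5) is present, so the union is just that shape — boundary = 58.33 mm. So its perimeter = 58.33 mm. Layer 91 is larger (58.33 vs 45.00 mm).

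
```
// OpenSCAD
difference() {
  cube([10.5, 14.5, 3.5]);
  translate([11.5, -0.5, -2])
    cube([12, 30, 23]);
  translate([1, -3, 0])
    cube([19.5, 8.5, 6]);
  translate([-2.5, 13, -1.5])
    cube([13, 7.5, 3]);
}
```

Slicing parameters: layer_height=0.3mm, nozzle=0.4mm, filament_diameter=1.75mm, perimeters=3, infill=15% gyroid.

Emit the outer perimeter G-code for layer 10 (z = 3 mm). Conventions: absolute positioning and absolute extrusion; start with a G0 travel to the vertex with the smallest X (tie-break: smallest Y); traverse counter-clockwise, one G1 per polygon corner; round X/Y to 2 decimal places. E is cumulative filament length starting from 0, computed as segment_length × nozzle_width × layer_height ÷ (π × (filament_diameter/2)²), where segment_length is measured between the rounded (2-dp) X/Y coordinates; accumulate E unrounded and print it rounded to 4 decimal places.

At z = 3 mm: the cube is present — its section is the full 10.5×14.5 rectangle; the cube at (11.5, -0.5) (footprint 12×30) is included at this height; the cube at (1, -3) (footprint 19.5×8.5) is included at this height; the cube at (-2.5, 13) is absent (z outside [-1.5, 1.5]); After the difference (first − rest): starting from the 10.5×14.5 cube, the 12×30 cube at (11.5, -0.5) misses the remaining region (no effect); the 19.5×8.5 cube at (1, -3) partially overlaps it — only the 52.25 mm² overlap (of its 165.75 mm²) is removed, clipping the outline — 1 connected region. The outline is a single polygon with 6 vertices. Extrusion per mm of travel: 0.4 × 0.3 / (π × 0.875²) = 0.049890. Accumulating E over each segment gives final E = 2.4945.

G0 X0.00 Y0.00 Z3.00
G1 X1.00 Y0.00 E0.0499
G1 X1.00 Y5.50 E0.3243
G1 X10.50 Y5.50 E0.7982
G1 X10.50 Y14.50 E1.2473
G1 X0.00 Y14.50 E1.7711
G1 X0.00 Y0.00 E2.4945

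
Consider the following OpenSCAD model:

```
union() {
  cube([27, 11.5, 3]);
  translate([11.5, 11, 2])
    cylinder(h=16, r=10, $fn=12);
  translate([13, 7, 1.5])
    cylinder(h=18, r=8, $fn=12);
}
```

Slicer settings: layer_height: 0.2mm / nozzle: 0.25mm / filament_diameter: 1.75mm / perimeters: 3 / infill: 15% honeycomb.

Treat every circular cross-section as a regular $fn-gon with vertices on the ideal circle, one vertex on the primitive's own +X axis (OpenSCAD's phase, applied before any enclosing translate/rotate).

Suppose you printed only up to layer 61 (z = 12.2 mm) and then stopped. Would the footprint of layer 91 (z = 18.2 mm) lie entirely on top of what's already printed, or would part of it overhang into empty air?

Compare the two slices. At z = 12.2: the cube is absent (z outside [0, 3]); the cylinder at (11.5, 11): section is a regular 12-gon, circumradius r=10 (area = (12/2)·10.000²·sin(360°/12) = 300.00 mm²); the r=8 cylinder at (13, 7) gives a regular 12-gon of circumradius 8 (constant along its height) (area = (12/2)·8.000²·sin(360°/12) = 192.00 mm²); Combining (union): the regions partially overlap — summed areas 492.00 mm² minus the doubly-counted overlap 163.40 mm² gives 328.60 mm² — area = 328.60 mm². At z = 18.2: the cube is not intersected at this z (z outside [0, 3]); the cylinder at (11.5, 11) is not intersected at this z (z outside [2, 18]); the r=8 cylinder at (13, 7) contributes a regular 12-gon of circumradius 8 (area = (12/2)·8.000²·sin(360°/12) = 192.00 mm²); Merging all regions: only the r=8 cylinder at (13, 7) is present, so the union is just that shape — area = 192.00 mm². Checking containment: the cross-section at z = 18.2 is a subset of the cross-section at z = 12.2.

entirely on top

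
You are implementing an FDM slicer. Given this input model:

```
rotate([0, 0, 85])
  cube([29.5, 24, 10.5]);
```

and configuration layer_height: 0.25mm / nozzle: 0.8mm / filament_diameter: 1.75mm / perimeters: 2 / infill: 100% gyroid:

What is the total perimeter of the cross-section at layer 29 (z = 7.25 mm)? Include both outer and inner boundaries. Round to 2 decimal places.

At z = 7.25 mm: the cube (footprint 29.5×24) is included at this height (perimeter 107.00 mm); (rotated 85° about Z; rotation is an isometry so areas/perimeters/island counts are preserved). Overall, the cross-section is a single solid region. Total boundary length (outer) = 107.00 mm.

107.00 mm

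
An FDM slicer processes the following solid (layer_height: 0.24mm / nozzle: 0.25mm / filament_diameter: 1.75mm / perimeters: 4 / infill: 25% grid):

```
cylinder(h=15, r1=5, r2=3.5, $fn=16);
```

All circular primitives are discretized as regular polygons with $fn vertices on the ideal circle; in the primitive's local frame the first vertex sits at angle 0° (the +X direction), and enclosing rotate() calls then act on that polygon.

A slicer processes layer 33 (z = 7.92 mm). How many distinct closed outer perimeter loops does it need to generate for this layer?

At z = 7.92 mm: the cone: at t=0.528 of its height the radius interpolates to r₁+(r₂−r₁)t = 4.208, giving a regular 16-gon of that circumradius. The result has 1 disconnected region.

1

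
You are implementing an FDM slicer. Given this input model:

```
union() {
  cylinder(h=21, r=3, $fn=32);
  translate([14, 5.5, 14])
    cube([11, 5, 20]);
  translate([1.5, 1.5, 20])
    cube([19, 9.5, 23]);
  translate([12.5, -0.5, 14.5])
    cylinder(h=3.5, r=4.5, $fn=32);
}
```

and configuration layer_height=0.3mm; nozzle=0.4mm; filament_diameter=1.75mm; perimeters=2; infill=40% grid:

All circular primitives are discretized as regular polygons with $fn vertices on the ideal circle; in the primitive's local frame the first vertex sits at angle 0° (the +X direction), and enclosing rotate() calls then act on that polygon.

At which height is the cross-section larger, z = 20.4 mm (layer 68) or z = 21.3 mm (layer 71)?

Layer 68 (z = 20.4): the cylinder: section is a regular 32-gon, circumradius r=3 (area = (32/2)·3.000²·sin(360°/32) = 28.09 mm²); the cube at (14, 5.5) (footprint 11×5) is included at this height (area 55.00 mm²); the 19×9.5 cube at (1.5, 1.5) contributes its full rectangle (area 180.50 mm²); the cylinder at (12.5, -0.5) does not reach this height (z outside [14.5, 18]); Merging all regions: the regions partially overlap — summed areas 263.59 mm² minus the doubly-counted overlap 33.19 mm² gives 230.40 mm² — area = 230.40 mm². So its area = 230.40 mm². Layer 71 (z = 21.3): the cylinder is not intersected at this z (z outside [0, 21]); the cube at (14, 5.5) (footprint 11×5) is included at this height (area 55.00 mm²); the cube at (1.5, 1.5) is present — its section is the full 19×9.5 rectangle (area 180.50 mm²); the cylinder at (12.5, -0.5) is absent (z outside [14.5, 18]); Taking the union: the regions partially overlap — summed areas 235.50 mm² minus the doubly-counted overlap 32.50 mm² gives 203.00 mm² — area = 203.00 mm². So its area = 203.00 mm². Layer 68 is larger (230.40 vs 203.00 mm²).

layer 68 (z = 20.4 mm)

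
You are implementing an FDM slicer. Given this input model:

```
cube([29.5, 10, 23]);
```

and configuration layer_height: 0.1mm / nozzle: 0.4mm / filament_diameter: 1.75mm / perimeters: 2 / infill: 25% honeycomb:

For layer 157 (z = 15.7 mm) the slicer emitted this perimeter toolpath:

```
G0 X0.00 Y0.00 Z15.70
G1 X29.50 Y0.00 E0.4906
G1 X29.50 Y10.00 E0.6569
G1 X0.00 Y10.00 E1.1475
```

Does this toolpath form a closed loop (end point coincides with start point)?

Start point (G0): (0.00, 0.00). End point (last G1): the path does not return to the start — open.

no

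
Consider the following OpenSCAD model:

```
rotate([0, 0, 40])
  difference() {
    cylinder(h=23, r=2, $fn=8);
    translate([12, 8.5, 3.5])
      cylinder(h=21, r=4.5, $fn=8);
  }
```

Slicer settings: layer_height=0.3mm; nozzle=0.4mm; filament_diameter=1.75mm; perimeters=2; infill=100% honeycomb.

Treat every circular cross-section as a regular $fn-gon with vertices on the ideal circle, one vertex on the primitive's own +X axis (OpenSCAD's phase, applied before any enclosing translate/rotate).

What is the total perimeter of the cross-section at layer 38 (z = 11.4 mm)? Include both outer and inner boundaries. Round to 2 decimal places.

At z = 11.4 mm: the r=2 cylinder contributes a regular 8-gon of circumradius 2 (perimeter = 2·8·2.000·sin(180°/8) = 12.25 mm); the cylinder at (12, 8.5): section is a regular 8-gon, circumradius r=4.5 (perimeter = 2·8·4.500·sin(180°/8) = 27.55 mm); Subtracting the remaining from the first: starting from the r=2 cylinder, the r=4.5 cylinder at (12, 8.5) misses the remaining region (no effect) — boundary = 12.25 mm; (whole slice rotated 40° about Z — lengths, areas and connectivity unchanged). Overall, the cross-section is a single solid region. Total boundary length (outer) = 12.25 mm.

12.25 mm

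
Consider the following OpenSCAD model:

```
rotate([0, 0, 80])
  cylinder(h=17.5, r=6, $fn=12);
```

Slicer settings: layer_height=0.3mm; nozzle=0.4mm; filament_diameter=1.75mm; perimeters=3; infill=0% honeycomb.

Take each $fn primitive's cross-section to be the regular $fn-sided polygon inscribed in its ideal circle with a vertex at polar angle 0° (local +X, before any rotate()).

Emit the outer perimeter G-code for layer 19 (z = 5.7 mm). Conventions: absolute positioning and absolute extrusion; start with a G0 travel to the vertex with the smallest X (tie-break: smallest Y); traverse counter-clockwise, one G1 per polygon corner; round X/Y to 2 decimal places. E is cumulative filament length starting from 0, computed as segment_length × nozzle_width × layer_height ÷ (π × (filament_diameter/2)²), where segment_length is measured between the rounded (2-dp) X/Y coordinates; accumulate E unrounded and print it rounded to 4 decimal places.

G0 X-5.91 Y1.04 Z5.70
G1 X-5.64 Y-2.05 E0.1547
G1 X-3.86 Y-4.60 E0.3099
G1 X-1.04 Y-5.91 E0.4650
G1 X2.05 Y-5.64 E0.6198
G1 X4.60 Y-3.86 E0.7749
G1 X5.91 Y-1.04 E0.9301
G1 X5.64 Y2.05 E1.0848
G1 X3.86 Y4.60 E1.2400
G1 X1.04 Y5.91 E1.3951
G1 X-2.05 Y5.64 E1.5498
G1 X-4.60 Y3.86 E1.7050
G1 X-5.91 Y1.04 E1.8601

At z = 5.7 mm: the r=6 cylinder contributes a regular 12-gon of circumradius 6; (rotated 80° about Z; rotation is an isometry so areas/perimeters/island counts are preserved). The outline is a single polygon with 12 vertices. Extrusion per mm of travel: 0.4 × 0.3 / (π × 0.875²) = 0.049890. Accumulating E over each segment gives final E = 1.8601.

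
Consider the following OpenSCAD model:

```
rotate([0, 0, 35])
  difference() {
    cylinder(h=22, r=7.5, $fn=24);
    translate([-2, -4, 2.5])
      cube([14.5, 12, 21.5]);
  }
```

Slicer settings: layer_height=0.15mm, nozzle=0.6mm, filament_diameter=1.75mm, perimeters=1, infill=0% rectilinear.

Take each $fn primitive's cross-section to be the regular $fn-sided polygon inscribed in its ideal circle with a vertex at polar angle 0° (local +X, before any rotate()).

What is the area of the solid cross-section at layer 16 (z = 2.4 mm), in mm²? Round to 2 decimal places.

174.70 mm²

At z = 2.4 mm: the r=7.5 cylinder contributes a regular 24-gon of circumradius 7.5 (area = (24/2)·7.500²·sin(360°/24) = 174.70 mm²); the cube at (-2, -4) is not intersected at this z (z outside [2.5, 24]); Subtracting the remaining from the first: none of the subtracted shapes is present at this height, so the r=7.5 cylinder is unchanged — area = 174.70 mm²; (rotated 35° about Z; rotation is an isometry so areas/perimeters/island counts are preserved). Overall, the cross-section is a single solid region. Net area = 174.70 mm².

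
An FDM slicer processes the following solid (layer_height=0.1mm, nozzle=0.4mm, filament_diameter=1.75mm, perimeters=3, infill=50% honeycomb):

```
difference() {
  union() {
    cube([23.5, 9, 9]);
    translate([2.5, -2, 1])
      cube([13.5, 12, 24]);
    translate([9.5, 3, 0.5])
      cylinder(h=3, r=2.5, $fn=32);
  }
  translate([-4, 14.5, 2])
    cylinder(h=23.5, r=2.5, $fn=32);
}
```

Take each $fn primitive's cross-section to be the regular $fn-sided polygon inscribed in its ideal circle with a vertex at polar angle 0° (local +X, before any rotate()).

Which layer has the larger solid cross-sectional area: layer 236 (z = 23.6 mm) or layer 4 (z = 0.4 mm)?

Layer 236 (z = 23.6): the cube is not intersected at this z (z outside [0, 9]); the cube at (2.5, -2) (footprint 13.5×12) is included at this height (area 162.00 mm²); the cylinder at (9.5, 3) does not reach this height (z outside [0.5, 3.5]); Taking the union: only the 13.5×12 cube at (2.5, -2) is present, so the union is just that shape — area = 162.00 mm²; the cylinder at (-4, 14.5): section is a regular 32-gon, circumradius r=2.5 (area = (32/2)·2.500²·sin(360°/32) = 19.51 mm²); Subtracting the remaining from the first: starting from the result so far (162.00 mm²), the r=2.5 cylinder at (-4, 14.5) misses the remaining region (no effect) — area = 162.00 mm². So its area = 162.00 mm². Layer 4 (z = 0.4): the cube is present — its section is the full 23.5×9 rectangle (area 211.50 mm²); the cube at (2.5, -2) is absent (z outside [1, 25]); the cylinder at (9.5, 3) does not reach this height (z outside [0.5, 3.5]); Merging all regions: only the 23.5×9 cube is present, so the union is just that shape — area = 211.50 mm²; the cylinder at (-4, 14.5) is absent (z outside [2, 25.5]); Subtracting the remaining from the first: none of the subtracted shapes is present at this height, so that combined region is unchanged — area = 211.50 mm². So its area = 211.50 mm². Layer 4 is larger (211.50 vs 162.00 mm²).

layer 4 (z = 0.4 mm)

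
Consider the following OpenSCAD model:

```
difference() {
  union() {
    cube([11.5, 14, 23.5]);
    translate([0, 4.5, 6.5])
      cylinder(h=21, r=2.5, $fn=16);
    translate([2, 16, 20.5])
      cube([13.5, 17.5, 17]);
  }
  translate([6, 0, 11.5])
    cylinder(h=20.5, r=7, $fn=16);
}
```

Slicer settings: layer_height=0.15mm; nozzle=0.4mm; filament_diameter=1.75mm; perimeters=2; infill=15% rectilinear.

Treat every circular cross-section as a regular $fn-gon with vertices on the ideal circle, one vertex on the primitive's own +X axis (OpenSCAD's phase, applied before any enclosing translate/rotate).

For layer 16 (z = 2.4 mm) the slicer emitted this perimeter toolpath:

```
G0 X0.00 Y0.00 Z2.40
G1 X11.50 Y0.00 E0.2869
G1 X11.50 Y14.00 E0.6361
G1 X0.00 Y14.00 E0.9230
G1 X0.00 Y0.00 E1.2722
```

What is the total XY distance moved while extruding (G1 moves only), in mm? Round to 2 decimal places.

51.00 mm

Sum the Euclidean lengths of each G1 segment: total = 51.00 mm.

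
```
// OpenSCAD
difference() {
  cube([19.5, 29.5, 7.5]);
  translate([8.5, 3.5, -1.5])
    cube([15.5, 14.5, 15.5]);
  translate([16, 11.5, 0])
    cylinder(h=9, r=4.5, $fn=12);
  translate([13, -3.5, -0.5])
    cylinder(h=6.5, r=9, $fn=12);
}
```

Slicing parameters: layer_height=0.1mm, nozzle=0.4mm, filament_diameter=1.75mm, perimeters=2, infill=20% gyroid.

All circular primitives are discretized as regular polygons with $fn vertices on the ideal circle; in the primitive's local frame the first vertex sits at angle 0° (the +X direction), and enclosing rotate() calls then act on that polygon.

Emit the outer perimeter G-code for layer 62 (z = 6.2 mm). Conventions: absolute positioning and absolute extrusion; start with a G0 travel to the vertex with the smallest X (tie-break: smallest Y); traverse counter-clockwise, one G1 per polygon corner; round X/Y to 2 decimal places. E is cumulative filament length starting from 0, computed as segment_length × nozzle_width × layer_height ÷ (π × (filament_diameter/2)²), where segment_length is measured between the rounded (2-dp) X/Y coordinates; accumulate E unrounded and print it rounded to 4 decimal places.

G0 X0.00 Y0.00 Z6.20
G1 X19.50 Y0.00 E0.3243
G1 X19.50 Y3.50 E0.3825
G1 X8.50 Y3.50 E0.5654
G1 X8.50 Y18.00 E0.8066
G1 X19.50 Y18.00 E0.9895
G1 X19.50 Y29.50 E1.1807
G1 X0.00 Y29.50 E1.5050
G1 X0.00 Y0.00 E1.9956

At z = 6.2 mm: the 19.5×29.5 cube contributes its full rectangle; the cube at (8.5, 3.5) (footprint 15.5×14.5) is included at this height; the r=4.5 cylinder at (16, 11.5) contributes a regular 12-gon of circumradius 4.5; the cylinder at (13, -3.5) is absent (z outside [-0.5, 6]); Taking the first minus the rest: starting from the 19.5×29.5 cube, the 15.5×14.5 cube at (8.5, 3.5) partially overlaps it — only the 159.50 mm² overlap (of its 224.75 mm²) is removed, clipping the outline; the r=4.5 cylinder at (16, 11.5) misses the remaining region (no effect) — 1 connected region. The outline is a single polygon with 8 vertices. Extrusion per mm of travel: 0.4 × 0.1 / (π × 0.875²) = 0.016630. Accumulating E over each segment gives final E = 1.9956.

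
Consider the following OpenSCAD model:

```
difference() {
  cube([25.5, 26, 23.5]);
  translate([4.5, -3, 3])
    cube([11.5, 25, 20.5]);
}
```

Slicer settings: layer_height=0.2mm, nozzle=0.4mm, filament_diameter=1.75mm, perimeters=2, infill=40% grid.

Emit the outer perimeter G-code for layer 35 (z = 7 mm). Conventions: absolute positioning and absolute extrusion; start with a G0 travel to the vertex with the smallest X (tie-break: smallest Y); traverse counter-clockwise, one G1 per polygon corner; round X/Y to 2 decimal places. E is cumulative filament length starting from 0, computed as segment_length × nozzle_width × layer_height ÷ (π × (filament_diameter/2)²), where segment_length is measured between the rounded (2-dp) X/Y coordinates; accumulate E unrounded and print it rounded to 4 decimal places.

At z = 7 mm: the cube is present — its section is the full 25.5×26 rectangle; the cube at (4.5, -3) is present — its section is the full 11.5×25 rectangle; Subtracting the remaining from the first: starting from the 25.5×26 cube, the 11.5×25 cube at (4.5, -3) partially overlaps it — only the 253.00 mm² overlap (of its 287.50 mm²) is removed, clipping the outline — 1 connected region. The outline is a single polygon with 8 vertices. Extrusion per mm of travel: 0.4 × 0.2 / (π × 0.875²) = 0.033260. Accumulating E over each segment gives final E = 4.8892.

G0 X0.00 Y0.00 Z7.00
G1 X4.50 Y0.00 E0.1497
G1 X4.50 Y22.00 E0.8814
G1 X16.00 Y22.00 E1.2639
G1 X16.00 Y0.00 E1.9956
G1 X25.50 Y0.00 E2.3116
G1 X25.50 Y26.00 E3.1763
G1 X0.00 Y26.00 E4.0245
G1 X0.00 Y0.00 E4.8892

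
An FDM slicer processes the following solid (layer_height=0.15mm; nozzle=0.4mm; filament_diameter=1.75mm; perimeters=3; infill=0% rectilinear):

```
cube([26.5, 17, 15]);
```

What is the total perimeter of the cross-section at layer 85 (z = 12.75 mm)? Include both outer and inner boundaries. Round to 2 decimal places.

At z = 12.75 mm: the cube (footprint 26.5×17) is included at this height (perimeter 87.00 mm). Overall, the cross-section is a single solid region. Total boundary length (outer) = 87.00 mm.

87.00 mm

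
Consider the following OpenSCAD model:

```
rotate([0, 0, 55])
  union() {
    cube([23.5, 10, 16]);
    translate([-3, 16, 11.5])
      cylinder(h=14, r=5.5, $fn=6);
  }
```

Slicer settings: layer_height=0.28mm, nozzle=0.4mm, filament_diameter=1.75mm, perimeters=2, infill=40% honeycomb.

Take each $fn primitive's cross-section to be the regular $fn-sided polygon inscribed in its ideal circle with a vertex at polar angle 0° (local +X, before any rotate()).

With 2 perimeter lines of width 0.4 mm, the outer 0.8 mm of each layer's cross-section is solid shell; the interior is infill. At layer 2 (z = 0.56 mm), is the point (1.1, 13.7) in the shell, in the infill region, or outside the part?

infill

At z = 0.56 mm: the 23.5×10 cube contributes its full rectangle; the cylinder at (-3, 16) does not reach this height (z outside [11.5, 25.5]); Combining (union): only the 23.5×10 cube is present, so the union is just that shape — 1 connected region; (rotated 55° about Z; rotation is an isometry so areas/perimeters/island counts are preserved). Overall, the cross-section is a single solid region. Undo the 55° rotation: the query point maps to (11.853, 6.957) in the un-rotated model frame. The nearest boundary edge runs (23.50, 10.00)→(0.00, 10.00); distance from the point to it = 3.04 mm. The point is inside the cross-section and 3.04 mm from the nearest boundary — more than the 0.8 mm shell width (2 × 0.4), so it's in the infill interior.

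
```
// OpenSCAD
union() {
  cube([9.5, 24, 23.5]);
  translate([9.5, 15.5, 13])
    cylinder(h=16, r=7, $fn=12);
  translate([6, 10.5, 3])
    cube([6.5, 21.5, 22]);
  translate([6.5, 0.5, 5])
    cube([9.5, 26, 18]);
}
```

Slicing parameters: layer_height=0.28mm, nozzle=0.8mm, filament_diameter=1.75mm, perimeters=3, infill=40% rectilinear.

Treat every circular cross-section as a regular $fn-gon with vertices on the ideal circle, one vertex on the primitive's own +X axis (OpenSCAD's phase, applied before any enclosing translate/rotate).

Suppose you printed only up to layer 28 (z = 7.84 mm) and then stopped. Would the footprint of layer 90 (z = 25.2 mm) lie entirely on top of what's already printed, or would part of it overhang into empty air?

part overhangs

Compare the two slices. At z = 7.84: the cube (footprint 9.5×24) is included at this height (area 228.00 mm²); the cylinder at (9.5, 15.5) does not reach this height (z outside [13, 29]); the cube at (6, 10.5) (footprint 6.5×21.5) is included at this height (area 139.75 mm²); the 9.5×26 cube at (6.5, 0.5) contributes its full rectangle (area 247.00 mm²); Combining (union): the regions partially overlap — summed areas 614.75 mm² minus the doubly-counted overlap 173.25 mm² gives 441.50 mm² — area = 441.50 mm². At z = 25.2: the cube is absent (z outside [0, 23.5]); the cylinder at (9.5, 15.5): section is a regular 12-gon, circumradius r=7 (area = (12/2)·7.000²·sin(360°/12) = 147.00 mm²); the cube at (6, 10.5) is not intersected at this z (z outside [3, 25]); the cube at (6.5, 0.5) is not intersected at this z (z outside [5, 23]); Combining (union): only the r=7 cylinder at (9.5, 15.5) is present, so the union is just that shape — area = 147.00 mm². Checking containment: at z = 25.2 the cross-section extends beyond the z = 7.84 cross-section by about 0.93 mm².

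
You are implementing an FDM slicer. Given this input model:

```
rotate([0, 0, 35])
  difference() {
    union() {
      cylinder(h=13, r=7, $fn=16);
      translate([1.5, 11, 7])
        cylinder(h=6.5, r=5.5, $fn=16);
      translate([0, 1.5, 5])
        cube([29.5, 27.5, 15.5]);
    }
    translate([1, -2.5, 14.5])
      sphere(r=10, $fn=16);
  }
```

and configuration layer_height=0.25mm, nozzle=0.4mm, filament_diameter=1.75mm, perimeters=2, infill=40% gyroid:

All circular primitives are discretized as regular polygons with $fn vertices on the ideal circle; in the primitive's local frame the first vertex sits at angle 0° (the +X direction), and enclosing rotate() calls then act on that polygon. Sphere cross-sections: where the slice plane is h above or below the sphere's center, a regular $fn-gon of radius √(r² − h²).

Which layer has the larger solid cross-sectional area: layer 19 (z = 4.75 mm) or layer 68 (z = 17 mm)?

Layer 19 (z = 4.75): the cylinder: section is a regular 16-gon, circumradius r=7 (area = (16/2)·7.000²·sin(360°/16) = 150.01 mm²); the cylinder at (1.5, 11) does not reach this height (z outside [7, 13.5]); the cube at (0, 1.5) is not intersected at this z (z outside [5, 20.5]); Merging all regions: only the r=7 cylinder is present, so the union is just that shape — area = 150.01 mm²; the r=10 sphere at (1, -2.5) slices to a regular 16-gon of circumradius 2.222 (√(r²−h²) with h=9.75 from center) (area = (16/2)·2.222²·sin(360°/16) = 15.12 mm²); Subtracting the remaining from the first: starting from that combined region (150.01 mm²), the r=10 sphere at (1, -2.5) lies wholly inside it (removes its full 15.12 mm² and its 13.87 mm outline becomes a hole wall) — area = 134.90 mm²; (rotated 35° about Z; rotation is an isometry so areas/perimeters/island counts are preserved). So its area = 134.90 mm². Layer 68 (z = 17): the cylinder is not intersected at this z (z outside [0, 13]); the cylinder at (1.5, 11) is not intersected at this z (z outside [7, 13.5]); the cube at (0, 1.5) (footprint 29.5×27.5) is included at this height (area 811.25 mm²); Taking the union: only the 29.5×27.5 cube at (0, 1.5) is present, so the union is just that shape — area = 811.25 mm²; the sphere at (1, -2.5): section is a regular 16-gon, circumradius = √(r²−h²) = √(10²−2.5²) = 9.682 (area = (16/2)·9.682²·sin(360°/16) = 287.01 mm²); After the difference (first − rest): starting from the result so far (811.25 mm²), the r=10 sphere at (1, -2.5) partially overlaps it — only the 40.22 mm² overlap (of its 287.01 mm²) is removed, clipping the outline — area = 771.03 mm²; (rotated 35° about Z; rotation is an isometry so areas/perimeters/island counts are preserved). So its area = 771.03 mm². Layer 68 is larger (771.03 vs 134.90 mm²).

layer 68 (z = 17 mm)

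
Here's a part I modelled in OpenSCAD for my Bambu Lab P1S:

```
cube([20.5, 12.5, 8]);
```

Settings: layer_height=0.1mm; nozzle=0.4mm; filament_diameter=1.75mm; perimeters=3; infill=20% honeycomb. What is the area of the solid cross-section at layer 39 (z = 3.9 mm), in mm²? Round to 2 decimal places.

At z = 3.9 mm: the 20.5×12.5 cube contributes its full rectangle (area 256.25 mm²). Overall, the cross-section is a single solid region. Net area = 256.25 mm².

256.25 mm²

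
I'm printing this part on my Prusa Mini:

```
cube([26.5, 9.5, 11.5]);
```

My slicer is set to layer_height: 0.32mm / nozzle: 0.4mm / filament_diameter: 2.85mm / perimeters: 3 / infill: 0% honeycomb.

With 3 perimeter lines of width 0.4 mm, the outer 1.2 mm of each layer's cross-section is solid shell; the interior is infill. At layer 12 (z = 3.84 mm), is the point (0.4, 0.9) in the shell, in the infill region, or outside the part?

shell

At z = 3.84 mm: the 26.5×9.5 cube contributes its full rectangle. Overall, the cross-section is a single solid region. The nearest boundary edge runs (0.00, 9.50)→(0.00, 0.00); distance from the point to it = 0.40 mm. The point is inside the cross-section, 0.40 mm from the nearest boundary — within the 1.2 mm shell band (3 × 0.4).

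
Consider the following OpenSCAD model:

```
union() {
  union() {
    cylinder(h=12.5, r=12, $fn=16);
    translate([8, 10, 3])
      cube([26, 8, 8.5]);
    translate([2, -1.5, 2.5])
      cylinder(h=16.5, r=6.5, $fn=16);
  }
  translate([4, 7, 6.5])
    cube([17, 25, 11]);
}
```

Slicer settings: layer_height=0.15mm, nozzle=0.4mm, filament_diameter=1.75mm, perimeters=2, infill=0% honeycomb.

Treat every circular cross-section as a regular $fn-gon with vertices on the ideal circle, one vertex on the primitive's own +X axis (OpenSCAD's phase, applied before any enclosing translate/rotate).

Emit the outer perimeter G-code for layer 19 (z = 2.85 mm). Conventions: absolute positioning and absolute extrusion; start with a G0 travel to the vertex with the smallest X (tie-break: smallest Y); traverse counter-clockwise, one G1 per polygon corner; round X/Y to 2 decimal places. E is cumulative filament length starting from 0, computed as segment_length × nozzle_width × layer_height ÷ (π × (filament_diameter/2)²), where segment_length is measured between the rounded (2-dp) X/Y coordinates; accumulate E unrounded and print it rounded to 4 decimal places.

G0 X-12.00 Y0.00 Z2.85
G1 X-11.09 Y-4.59 E0.1167
G1 X-8.49 Y-8.49 E0.2336
G1 X-4.59 Y-11.09 E0.3506
G1 X0.00 Y-12.00 E0.4673
G1 X4.59 Y-11.09 E0.5840
G1 X8.49 Y-8.49 E0.7009
G1 X11.09 Y-4.59 E0.8179
G1 X12.00 Y0.00 E0.9346
G1 X11.09 Y4.59 E1.0513
G1 X8.49 Y8.49 E1.1682
G1 X4.59 Y11.09 E1.2852
G1 X0.00 Y12.00 E1.4019
G1 X-4.59 Y11.09 E1.5186
G1 X-8.49 Y8.49 E1.6355
G1 X-11.09 Y4.59 E1.7525
G1 X-12.00 Y0.00 E1.8692

At z = 2.85 mm: the r=12 cylinder gives a regular 16-gon of circumradius 12 (constant along its height); the cube at (8, 10) does not reach this height (z outside [3, 11.5]); the r=6.5 cylinder at (2, -1.5) gives a regular 16-gon of circumradius 6.5 (constant along its height); Combining (union): the r=6.5 cylinder at (2, -1.5) lies entirely inside the r=12 cylinder, so the union is just the r=12 cylinder — 1 connected region; the cube at (4, 7) is absent (z outside [6.5, 17.5]); Taking the union: only that combined region is present, so the union is just that shape — 1 connected region. The outline is a single polygon with 16 vertices. Extrusion per mm of travel: 0.4 × 0.15 / (π × 0.875²) = 0.024945. Accumulating E over each segment gives final E = 1.8692.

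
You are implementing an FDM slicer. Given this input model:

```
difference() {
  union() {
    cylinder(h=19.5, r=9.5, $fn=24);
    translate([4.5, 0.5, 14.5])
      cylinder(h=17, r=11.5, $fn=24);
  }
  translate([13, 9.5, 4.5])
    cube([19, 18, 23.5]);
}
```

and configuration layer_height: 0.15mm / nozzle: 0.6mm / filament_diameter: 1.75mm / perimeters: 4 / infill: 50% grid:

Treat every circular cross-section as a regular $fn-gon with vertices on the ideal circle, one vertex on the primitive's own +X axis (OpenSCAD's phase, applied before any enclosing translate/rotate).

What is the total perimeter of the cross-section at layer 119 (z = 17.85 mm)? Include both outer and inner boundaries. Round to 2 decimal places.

75.80 mm

At z = 17.85 mm: the r=9.5 cylinder gives a regular 24-gon of circumradius 9.5 (constant along its height) (perimeter = 2·24·9.500·sin(180°/24) = 59.52 mm); the cylinder at (4.5, 0.5): section is a regular 24-gon, circumradius r=11.5 (perimeter = 2·24·11.500·sin(180°/24) = 72.05 mm); Merging all regions: the regions partially overlap (shared area 242.26 mm²), so the edge portions inside another operand are dropped and the merged outline is re-measured after clipping — boundary = 75.80 mm; the 19×18 cube at (13, 9.5) contributes its full rectangle (perimeter 74.00 mm); After the difference (first − rest): starting from the result so far, the 19×18 cube at (13, 9.5) misses the remaining region (no effect) — boundary = 75.80 mm. Overall, the cross-section is a single solid region. Total boundary length (outer) = 75.80 mm.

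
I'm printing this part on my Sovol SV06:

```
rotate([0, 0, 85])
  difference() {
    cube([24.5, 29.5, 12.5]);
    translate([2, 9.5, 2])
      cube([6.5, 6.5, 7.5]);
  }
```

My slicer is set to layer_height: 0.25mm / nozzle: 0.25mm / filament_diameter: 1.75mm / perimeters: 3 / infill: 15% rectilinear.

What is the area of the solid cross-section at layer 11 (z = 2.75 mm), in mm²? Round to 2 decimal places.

680.50 mm²

At z = 2.75 mm: the 24.5×29.5 cube contributes its full rectangle (area 722.75 mm²); the cube at (2, 9.5) (footprint 6.5×6.5) is included at this height (area 42.25 mm²); Subtracting the remaining from the first: starting from the 24.5×29.5 cube (722.75 mm²), the 6.5×6.5 cube at (2, 9.5) lies wholly inside it (removes its full 42.25 mm² and its 26.00 mm outline becomes a hole wall) — area = 680.50 mm²; (rotated 85° about Z; rotation is an isometry so areas/perimeters/island counts are preserved). Overall, the cross-section is one region with 1 hole. Net area = 680.50 mm².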